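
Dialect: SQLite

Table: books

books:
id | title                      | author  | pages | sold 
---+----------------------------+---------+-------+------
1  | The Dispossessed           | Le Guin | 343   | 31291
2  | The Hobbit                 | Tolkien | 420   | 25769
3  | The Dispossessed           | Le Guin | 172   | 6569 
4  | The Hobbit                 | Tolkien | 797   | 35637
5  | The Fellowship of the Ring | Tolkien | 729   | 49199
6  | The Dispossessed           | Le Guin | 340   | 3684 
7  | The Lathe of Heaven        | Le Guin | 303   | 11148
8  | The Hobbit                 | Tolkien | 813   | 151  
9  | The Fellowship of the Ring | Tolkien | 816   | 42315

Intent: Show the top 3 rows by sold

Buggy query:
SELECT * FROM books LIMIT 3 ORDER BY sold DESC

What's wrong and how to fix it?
Bug: LIMIT must come after ORDER BY

Fix: Swap the clauses: ORDER BY first, then LIMIT

Corrected query:
SELECT * FROM books ORDER BY sold DESC LIMIT 3

Result:
id | title                      | author  | pages | sold 
---+----------------------------+---------+-------+------
5  | The Fellowship of the Ring | Tolkien | 729   | 49199
9  | The Fellowship of the Ring | Tolkien | 816   | 42315
4  | The Hobbit                 | Tolkien | 797   | 35637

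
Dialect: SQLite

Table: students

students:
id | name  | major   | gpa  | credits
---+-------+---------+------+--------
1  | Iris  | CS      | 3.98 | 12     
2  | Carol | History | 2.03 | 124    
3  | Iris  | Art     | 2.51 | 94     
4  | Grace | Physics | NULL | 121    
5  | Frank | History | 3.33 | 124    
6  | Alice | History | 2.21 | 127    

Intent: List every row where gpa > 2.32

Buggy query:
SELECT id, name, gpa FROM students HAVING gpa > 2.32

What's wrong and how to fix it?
Bug: HAVING filters the output of aggregation, but this query has no GROUP BY and no aggregate functions, so SQLite rejects it (HAVING clause on a non-aggregate query); the condition here is per row

Fix: Use WHERE for row-level filtering

Corrected query:
SELECT id, name, gpa FROM students WHERE gpa > 2.32

Result:
id | name  | gpa 
---+-------+-----
1  | Iris  | 3.98
3  | Iris  | 2.51
5  | Frank | 3.33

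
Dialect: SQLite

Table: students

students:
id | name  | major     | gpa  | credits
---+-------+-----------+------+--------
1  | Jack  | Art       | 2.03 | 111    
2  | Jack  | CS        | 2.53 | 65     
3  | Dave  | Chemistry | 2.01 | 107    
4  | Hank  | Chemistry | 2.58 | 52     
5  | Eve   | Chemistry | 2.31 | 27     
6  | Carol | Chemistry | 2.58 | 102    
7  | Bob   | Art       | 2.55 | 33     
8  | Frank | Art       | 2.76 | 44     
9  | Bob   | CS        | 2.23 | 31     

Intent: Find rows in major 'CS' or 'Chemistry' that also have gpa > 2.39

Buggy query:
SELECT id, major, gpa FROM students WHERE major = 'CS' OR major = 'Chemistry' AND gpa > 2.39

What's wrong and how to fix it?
Bug: AND binds tighter than OR, so this parses as major = 'CS' OR (major = 'Chemistry' AND gpa > 2.39)

Fix: Group the OR with parentheses (or use IN), then AND the threshold

Corrected query:
SELECT id, major, gpa FROM students WHERE (major = 'CS' OR major = 'Chemistry') AND gpa > 2.39

Result:
id | major     | gpa 
---+-----------+-----
2  | CS        | 2.53
4  | Chemistry | 2.58
6  | Chemistry | 2.58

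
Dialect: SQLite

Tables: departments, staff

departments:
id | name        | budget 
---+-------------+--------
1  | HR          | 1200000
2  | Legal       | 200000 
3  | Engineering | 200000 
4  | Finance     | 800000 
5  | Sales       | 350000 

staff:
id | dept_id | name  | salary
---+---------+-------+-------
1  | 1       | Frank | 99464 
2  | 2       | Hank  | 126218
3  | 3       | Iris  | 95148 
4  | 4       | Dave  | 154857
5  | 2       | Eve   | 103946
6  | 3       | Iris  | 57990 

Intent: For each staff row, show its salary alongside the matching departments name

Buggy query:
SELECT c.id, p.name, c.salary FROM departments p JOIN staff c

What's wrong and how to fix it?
Bug: Missing join condition: each staff row is matched to all departments rows instead of just its own

Fix: Add ON c.dept_id = p.id to the JOIN

Corrected query:
SELECT c.id, p.name, c.salary FROM departments p JOIN staff c ON c.dept_id = p.id

Result:
id | name        | salary
---+-------------+-------
1  | HR          | 99464 
2  | Legal       | 126218
3  | Engineering | 95148 
4  | Finance     | 154857
5  | Legal       | 103946
6  | Engineering | 57990 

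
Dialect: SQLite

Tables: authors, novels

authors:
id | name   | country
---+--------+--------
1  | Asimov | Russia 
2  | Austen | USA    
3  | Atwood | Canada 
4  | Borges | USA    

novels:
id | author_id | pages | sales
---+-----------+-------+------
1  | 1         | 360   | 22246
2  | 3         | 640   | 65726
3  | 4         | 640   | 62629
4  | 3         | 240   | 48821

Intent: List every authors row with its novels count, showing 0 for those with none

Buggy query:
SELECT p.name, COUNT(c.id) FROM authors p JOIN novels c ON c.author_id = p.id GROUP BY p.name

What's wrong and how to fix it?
Bug: An inner join excludes parents with zero children

Fix: Switch to LEFT JOIN to retain unmatched parent rows

Corrected query:
SELECT p.name, COUNT(c.id) FROM authors p LEFT JOIN novels c ON c.author_id = p.id GROUP BY p.name

Result:
name   | COUNT(c.id)
-------+------------
Asimov | 1          
Atwood | 2          
Austen | 0          
Borges | 1          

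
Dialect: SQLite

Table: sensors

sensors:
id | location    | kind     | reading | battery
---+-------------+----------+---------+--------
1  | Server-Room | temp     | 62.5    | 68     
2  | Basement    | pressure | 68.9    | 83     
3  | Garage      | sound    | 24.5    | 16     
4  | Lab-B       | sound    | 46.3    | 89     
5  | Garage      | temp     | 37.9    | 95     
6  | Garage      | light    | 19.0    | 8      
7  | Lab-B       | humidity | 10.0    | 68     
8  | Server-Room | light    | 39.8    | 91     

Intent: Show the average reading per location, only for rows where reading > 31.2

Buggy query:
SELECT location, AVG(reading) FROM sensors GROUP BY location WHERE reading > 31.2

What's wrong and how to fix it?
Bug: WHERE cannot follow GROUP BY

Fix: Move the WHERE clause before GROUP BY

Corrected query:
SELECT location, AVG(reading) FROM sensors WHERE reading > 31.2 GROUP BY location

Result:
location    | AVG(reading)
------------+-------------
Basement    | 68.9        
Garage      | 37.9        
Lab-B       | 46.3        
Server-Room | 51.15       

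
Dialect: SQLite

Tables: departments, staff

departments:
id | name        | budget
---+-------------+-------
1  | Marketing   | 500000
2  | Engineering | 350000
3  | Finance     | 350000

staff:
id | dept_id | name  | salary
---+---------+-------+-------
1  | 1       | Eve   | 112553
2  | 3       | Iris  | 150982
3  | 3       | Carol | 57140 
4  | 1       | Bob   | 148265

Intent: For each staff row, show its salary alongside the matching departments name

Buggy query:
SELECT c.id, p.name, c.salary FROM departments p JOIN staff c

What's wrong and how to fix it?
Bug: JOIN with no ON clause produces a cartesian product; every staff row pairs with every departments row

Fix: Add ON c.dept_id = p.id to the JOIN

Corrected query:
SELECT c.id, p.name, c.salary FROM departments p JOIN staff c ON c.dept_id = p.id

Result:
id | name      | salary
---+-----------+-------
1  | Marketing | 112553
2  | Finance   | 150982
3  | Finance   | 57140 
4  | Marketing | 148265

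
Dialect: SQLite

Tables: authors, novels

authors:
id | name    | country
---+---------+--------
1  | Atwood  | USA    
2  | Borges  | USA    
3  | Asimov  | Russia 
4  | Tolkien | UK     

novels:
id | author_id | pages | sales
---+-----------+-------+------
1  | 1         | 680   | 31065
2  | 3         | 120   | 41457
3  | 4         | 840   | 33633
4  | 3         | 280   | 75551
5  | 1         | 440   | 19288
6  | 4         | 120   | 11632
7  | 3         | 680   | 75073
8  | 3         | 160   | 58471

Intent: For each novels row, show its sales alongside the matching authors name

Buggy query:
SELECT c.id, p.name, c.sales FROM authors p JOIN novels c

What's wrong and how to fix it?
Bug: Missing join condition: each novels row is matched to all authors rows instead of just its own

Fix: Specify the join condition linking the foreign key to the parent id

Corrected query:
SELECT c.id, p.name, c.sales FROM authors p JOIN novels c ON c.author_id = p.id

Result:
id | name    | sales
---+---------+------
1  | Atwood  | 31065
2  | Asimov  | 41457
3  | Tolkien | 33633
4  | Asimov  | 75551
5  | Atwood  | 19288
6  | Tolkien | 11632
7  | Asimov  | 75073
8  | Asimov  | 58471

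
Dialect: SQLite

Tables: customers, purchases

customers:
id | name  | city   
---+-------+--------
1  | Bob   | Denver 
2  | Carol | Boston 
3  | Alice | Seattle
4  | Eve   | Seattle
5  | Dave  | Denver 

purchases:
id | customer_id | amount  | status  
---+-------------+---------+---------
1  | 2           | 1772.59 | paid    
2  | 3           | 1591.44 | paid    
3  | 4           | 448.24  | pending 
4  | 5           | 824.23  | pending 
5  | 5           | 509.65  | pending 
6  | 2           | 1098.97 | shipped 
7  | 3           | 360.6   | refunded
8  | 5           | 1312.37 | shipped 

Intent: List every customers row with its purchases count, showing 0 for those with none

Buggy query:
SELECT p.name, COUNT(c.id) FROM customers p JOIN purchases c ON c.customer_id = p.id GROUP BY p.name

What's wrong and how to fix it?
Bug: An inner join excludes parents with zero children

Fix: Use LEFT JOIN so parents without children still appear (COUNT(c.id) gives 0)

Corrected query:
SELECT p.name, COUNT(c.id) FROM customers p LEFT JOIN purchases c ON c.customer_id = p.id GROUP BY p.name

Result:
name  | COUNT(c.id)
------+------------
Alice | 2          
Bob   | 0          
Carol | 2          
Dave  | 3          
Eve   | 1          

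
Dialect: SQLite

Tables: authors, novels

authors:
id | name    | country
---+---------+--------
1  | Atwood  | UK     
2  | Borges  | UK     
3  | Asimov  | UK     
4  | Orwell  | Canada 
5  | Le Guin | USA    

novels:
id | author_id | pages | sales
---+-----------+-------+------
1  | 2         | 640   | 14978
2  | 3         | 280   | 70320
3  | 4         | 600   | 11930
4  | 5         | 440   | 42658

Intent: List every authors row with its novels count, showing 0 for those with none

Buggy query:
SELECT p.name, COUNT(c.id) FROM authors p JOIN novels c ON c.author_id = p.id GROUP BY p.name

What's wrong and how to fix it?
Bug: An inner join excludes parents with zero children

Fix: Use LEFT JOIN so parents without children still appear (COUNT(c.id) gives 0)

Corrected query:
SELECT p.name, COUNT(c.id) FROM authors p LEFT JOIN novels c ON c.author_id = p.id GROUP BY p.name

Result:
name    | COUNT(c.id)
--------+------------
Asimov  | 1          
Atwood  | 0          
Borges  | 1          
Le Guin | 1          
Orwell  | 1          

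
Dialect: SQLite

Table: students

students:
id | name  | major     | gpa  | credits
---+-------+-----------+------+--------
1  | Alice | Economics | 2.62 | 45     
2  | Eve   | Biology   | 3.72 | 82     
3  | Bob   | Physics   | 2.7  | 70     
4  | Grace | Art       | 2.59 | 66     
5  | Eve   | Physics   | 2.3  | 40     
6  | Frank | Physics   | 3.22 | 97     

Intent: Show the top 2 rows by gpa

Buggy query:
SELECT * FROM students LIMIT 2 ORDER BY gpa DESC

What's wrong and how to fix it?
Bug: ORDER BY cannot follow LIMIT; LIMIT is the final clause

Fix: Sort with ORDER BY, then apply LIMIT

Corrected query:
SELECT * FROM students ORDER BY gpa DESC LIMIT 2

Result:
id | name  | major   | gpa  | credits
---+-------+---------+------+--------
2  | Eve   | Biology | 3.72 | 82     
6  | Frank | Physics | 3.22 | 97     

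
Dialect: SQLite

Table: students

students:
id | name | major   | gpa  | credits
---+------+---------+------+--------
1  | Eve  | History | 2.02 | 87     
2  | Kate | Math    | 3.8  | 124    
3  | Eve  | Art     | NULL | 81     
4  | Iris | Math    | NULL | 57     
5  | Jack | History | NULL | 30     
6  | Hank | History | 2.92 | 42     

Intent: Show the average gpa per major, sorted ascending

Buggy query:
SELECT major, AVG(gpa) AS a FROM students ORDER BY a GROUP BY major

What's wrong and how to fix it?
Bug: GROUP BY must precede ORDER BY

Fix: Move ORDER BY to the end, after GROUP BY

Corrected query:
SELECT major, AVG(gpa) AS a FROM students GROUP BY major ORDER BY a

Result:
major   | a   
--------+-----
Art     | NULL
History | 2.47
Math    | 3.8 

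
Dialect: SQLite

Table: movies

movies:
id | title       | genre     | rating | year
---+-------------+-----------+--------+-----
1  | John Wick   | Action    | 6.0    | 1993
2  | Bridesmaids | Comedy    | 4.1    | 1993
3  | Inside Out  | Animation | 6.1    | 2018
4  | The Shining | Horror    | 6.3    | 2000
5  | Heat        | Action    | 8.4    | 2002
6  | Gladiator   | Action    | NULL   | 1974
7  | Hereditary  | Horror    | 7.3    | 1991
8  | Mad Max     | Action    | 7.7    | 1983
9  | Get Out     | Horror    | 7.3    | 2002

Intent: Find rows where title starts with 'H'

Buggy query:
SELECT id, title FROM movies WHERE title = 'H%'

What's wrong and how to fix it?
Bug: Wildcards only work with LIKE; '=' treats '%' as a literal character

Fix: Replace '=' with LIKE so 'H%' is treated as a pattern

Corrected query:
SELECT id, title FROM movies WHERE title LIKE 'H%'

Result:
id | title     
---+-----------
5  | Heat      
7  | Hereditary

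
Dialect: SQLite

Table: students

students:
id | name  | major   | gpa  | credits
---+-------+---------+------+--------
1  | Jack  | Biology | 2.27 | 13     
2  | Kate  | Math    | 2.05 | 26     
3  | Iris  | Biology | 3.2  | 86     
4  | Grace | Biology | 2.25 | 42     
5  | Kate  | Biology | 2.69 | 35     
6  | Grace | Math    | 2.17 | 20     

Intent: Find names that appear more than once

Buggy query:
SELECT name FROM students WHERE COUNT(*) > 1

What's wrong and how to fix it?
Bug: COUNT(*) is an aggregate and cannot be used in WHERE

Fix: Group first, then use HAVING for the count condition

Corrected query:
SELECT name FROM students GROUP BY name HAVING COUNT(*) > 1

Result:
name 
-----
Grace
Kate 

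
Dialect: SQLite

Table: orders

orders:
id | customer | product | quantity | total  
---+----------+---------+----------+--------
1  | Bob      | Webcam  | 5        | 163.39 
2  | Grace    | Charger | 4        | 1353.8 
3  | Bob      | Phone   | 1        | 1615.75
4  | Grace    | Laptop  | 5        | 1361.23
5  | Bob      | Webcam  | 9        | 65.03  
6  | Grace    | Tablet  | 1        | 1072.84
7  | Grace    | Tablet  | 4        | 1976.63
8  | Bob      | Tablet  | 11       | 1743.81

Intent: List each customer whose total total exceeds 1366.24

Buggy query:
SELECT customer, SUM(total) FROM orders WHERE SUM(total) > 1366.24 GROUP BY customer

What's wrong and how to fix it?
Bug: SUM(total) is an aggregate, but WHERE filters rows before aggregation

Fix: Use HAVING (which filters groups after aggregation) instead of WHERE

Corrected query:
SELECT customer, SUM(total) FROM orders GROUP BY customer HAVING SUM(total) > 1366.24

Result:
customer | SUM(total)
---------+-----------
Bob      | 3587.98   
Grace    | 5764.5    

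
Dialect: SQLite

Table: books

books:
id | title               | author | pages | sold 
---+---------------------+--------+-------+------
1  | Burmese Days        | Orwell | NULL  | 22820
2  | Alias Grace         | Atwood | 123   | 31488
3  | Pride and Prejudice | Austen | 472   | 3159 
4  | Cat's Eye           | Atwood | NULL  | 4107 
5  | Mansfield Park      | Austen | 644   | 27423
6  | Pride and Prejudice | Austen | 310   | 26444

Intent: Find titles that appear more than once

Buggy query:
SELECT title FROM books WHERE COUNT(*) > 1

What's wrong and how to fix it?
Bug: WHERE can't reference COUNT(*); aggregates are computed after WHERE

Fix: GROUP BY title, then filter groups with HAVING COUNT(*) > 1

Corrected query:
SELECT title FROM books GROUP BY title HAVING COUNT(*) > 1

Result:
title              
-------------------
Pride and Prejudice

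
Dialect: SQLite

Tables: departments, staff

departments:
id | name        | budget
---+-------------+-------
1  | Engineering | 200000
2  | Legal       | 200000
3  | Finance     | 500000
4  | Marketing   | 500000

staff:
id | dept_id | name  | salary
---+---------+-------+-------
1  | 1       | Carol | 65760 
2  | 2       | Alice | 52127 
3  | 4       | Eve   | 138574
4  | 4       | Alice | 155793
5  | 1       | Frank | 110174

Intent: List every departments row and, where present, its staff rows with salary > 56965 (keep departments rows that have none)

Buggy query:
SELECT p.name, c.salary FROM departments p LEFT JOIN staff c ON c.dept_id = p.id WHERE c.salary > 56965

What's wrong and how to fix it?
Bug: Filtering c.salary in WHERE discards the NULL rows produced by LEFT JOIN, turning it into an inner join

Fix: Put 'c.salary > 56965' in the JOIN's ON clause instead of WHERE

Corrected query:
SELECT p.name, c.salary FROM departments p LEFT JOIN staff c ON c.dept_id = p.id AND c.salary > 56965

Result:
name        | salary
------------+-------
Engineering | 65760 
Engineering | 110174
Legal       | NULL  
Finance     | NULL  
Marketing   | 138574
Marketing   | 155793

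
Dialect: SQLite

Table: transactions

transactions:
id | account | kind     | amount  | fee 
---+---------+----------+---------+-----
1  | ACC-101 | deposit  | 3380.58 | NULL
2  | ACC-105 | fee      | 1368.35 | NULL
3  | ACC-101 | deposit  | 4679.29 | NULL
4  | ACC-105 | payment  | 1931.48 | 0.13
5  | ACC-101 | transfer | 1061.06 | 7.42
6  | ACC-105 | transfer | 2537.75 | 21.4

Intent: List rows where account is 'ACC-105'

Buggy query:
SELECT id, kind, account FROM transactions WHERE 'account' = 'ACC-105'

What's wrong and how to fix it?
Bug: 'account' in single quotes is a string literal, not the column; the comparison is literal-vs-literal and never true

Fix: Reference the column as account without single quotes

Corrected query:
SELECT id, kind, account FROM transactions WHERE account = 'ACC-105'

Result:
id | kind     | account
---+----------+--------
2  | fee      | ACC-105
4  | payment  | ACC-105
6  | transfer | ACC-105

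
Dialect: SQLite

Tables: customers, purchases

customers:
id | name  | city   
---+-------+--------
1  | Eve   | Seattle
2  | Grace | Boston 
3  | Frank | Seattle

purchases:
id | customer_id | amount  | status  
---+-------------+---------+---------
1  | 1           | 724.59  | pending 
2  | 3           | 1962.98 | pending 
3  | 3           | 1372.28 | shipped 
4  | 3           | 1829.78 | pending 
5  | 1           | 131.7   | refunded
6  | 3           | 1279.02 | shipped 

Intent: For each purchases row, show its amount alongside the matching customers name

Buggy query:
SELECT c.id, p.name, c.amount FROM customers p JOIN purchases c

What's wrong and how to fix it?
Bug: JOIN with no ON clause produces a cartesian product; every purchases row pairs with every customers row

Fix: Add ON c.customer_id = p.id to the JOIN

Corrected query:
SELECT c.id, p.name, c.amount FROM customers p JOIN purchases c ON c.customer_id = p.id

Result:
id | name  | amount 
---+-------+--------
1  | Eve   | 724.59 
2  | Frank | 1962.98
3  | Frank | 1372.28
4  | Frank | 1829.78
5  | Eve   | 131.7  
6  | Frank | 1279.02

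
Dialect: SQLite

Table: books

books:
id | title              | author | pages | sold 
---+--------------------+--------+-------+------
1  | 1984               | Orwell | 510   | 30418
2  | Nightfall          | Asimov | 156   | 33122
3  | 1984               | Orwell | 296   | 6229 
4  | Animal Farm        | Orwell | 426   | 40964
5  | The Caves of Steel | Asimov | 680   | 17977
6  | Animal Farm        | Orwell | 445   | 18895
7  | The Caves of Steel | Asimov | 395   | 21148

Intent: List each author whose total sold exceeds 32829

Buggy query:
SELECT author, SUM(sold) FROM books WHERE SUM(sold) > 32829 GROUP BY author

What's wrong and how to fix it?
Bug: Aggregate functions cannot appear in a WHERE clause

Fix: Move the aggregate condition to a HAVING clause

Corrected query:
SELECT author, SUM(sold) FROM books GROUP BY author HAVING SUM(sold) > 32829

Result:
author | SUM(sold)
-------+----------
Asimov | 72247    
Orwell | 96506    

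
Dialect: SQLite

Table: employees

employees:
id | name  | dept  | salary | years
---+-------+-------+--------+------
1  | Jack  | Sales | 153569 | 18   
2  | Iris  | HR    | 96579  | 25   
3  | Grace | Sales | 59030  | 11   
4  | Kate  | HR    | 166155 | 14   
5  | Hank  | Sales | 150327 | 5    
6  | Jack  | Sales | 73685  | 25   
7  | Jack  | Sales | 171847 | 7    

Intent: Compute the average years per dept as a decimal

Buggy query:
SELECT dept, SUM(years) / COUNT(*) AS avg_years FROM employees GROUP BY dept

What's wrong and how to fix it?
Bug: SUM(years) and COUNT(*) are both integers; the division truncates the fractional part

Fix: Cast one side to REAL so the division keeps the fractional part

Corrected query:
SELECT dept, SUM(years) * 1.0 / COUNT(*) AS avg_years FROM employees GROUP BY dept

Result:
dept  | avg_years
------+----------
HR    | 19.5     
Sales | 13.2     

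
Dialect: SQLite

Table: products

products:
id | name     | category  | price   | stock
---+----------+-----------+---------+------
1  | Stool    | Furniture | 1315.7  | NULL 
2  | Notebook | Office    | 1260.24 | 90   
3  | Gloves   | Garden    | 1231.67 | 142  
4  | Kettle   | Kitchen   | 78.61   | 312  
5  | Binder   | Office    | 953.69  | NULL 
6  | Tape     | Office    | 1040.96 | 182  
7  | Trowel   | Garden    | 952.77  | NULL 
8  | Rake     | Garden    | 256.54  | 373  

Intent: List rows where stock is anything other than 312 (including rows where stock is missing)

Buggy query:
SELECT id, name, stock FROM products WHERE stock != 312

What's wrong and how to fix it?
Bug: 'stock != 312' is unknown when stock is NULL, so NULL rows are silently excluded

Fix: Add an explicit OR stock IS NULL to include the missing-value rows

Corrected query:
SELECT id, name, stock FROM products WHERE stock != 312 OR stock IS NULL

Result:
id | name     | stock
---+----------+------
1  | Stool    | NULL 
2  | Notebook | 90   
3  | Gloves   | 142  
5  | Binder   | NULL 
6  | Tape     | 182  
7  | Trowel   | NULL 
8  | Rake     | 373  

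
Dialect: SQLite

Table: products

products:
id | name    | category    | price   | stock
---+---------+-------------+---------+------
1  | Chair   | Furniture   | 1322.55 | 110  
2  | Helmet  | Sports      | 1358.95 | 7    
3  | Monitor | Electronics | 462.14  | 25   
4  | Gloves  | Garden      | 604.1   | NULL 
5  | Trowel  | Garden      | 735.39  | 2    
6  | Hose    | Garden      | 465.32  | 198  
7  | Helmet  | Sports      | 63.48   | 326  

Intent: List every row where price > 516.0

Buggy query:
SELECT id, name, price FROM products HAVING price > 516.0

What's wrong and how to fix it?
Bug: HAVING filters the output of aggregation, but this query has no GROUP BY and no aggregate functions, so SQLite rejects it (HAVING clause on a non-aggregate query); the condition here is per row

Fix: Replace HAVING with WHERE since the condition applies to individual rows

Corrected query:
SELECT id, name, price FROM products WHERE price > 516.0

Result:
id | name   | price  
---+--------+--------
1  | Chair  | 1322.55
2  | Helmet | 1358.95
4  | Gloves | 604.1  
5  | Trowel | 735.39 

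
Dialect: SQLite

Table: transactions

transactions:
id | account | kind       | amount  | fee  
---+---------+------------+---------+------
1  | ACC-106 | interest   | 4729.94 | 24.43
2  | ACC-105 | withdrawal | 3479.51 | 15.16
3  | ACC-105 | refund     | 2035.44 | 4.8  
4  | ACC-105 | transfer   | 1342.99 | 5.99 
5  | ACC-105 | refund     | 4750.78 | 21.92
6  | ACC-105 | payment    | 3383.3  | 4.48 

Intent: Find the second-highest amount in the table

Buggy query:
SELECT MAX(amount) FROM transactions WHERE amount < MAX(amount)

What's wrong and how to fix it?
Bug: MAX(amount) on the right of the comparison is an aggregate-in-WHERE error

Fix: Compute the overall MAX in a subquery, then take MAX of rows below it

Corrected query:
SELECT MAX(amount) FROM transactions WHERE amount < (SELECT MAX(amount) FROM transactions)

Result:
MAX(amount)
-----------
4729.94    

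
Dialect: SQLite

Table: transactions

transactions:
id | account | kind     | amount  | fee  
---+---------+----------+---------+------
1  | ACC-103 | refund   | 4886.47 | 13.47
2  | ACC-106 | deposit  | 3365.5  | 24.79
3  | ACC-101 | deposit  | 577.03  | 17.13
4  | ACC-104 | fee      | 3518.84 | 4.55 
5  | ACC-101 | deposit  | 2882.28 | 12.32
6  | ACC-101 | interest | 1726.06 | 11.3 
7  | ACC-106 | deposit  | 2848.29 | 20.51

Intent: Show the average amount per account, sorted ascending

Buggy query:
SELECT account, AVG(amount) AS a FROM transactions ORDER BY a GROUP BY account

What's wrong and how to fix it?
Bug: ORDER BY appears before GROUP BY; SQL clause order requires GROUP BY first

Fix: Move ORDER BY to the end, after GROUP BY

Corrected query:
SELECT account, AVG(amount) AS a FROM transactions GROUP BY account ORDER BY a

Result:
account | a          
--------+------------
ACC-101 | 1728.456667
ACC-106 | 3106.895   
ACC-104 | 3518.84    
ACC-103 | 4886.47    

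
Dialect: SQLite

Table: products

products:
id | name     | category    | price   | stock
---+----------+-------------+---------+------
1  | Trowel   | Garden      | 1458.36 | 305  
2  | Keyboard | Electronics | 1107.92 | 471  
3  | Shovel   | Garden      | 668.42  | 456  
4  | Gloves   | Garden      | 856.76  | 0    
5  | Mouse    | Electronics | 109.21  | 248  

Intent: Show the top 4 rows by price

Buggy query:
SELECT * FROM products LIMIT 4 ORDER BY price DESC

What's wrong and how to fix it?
Bug: LIMIT must come after ORDER BY

Fix: Swap the clauses: ORDER BY first, then LIMIT

Corrected query:
SELECT * FROM products ORDER BY price DESC LIMIT 4

Result:
id | name     | category    | price   | stock
---+----------+-------------+---------+------
1  | Trowel   | Garden      | 1458.36 | 305  
2  | Keyboard | Electronics | 1107.92 | 471  
4  | Gloves   | Garden      | 856.76  | 0    
3  | Shovel   | Garden      | 668.42  | 456  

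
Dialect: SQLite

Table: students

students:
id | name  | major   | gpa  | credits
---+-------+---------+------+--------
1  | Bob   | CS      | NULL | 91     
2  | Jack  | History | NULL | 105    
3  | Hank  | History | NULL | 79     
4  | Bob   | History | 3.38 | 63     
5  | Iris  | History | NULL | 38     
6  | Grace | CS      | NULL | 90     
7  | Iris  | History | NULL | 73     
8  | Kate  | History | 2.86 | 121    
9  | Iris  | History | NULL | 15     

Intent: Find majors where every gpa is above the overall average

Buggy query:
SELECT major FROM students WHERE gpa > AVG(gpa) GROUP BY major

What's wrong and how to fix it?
Bug: AVG() is an aggregate; it can't sit directly in WHERE

Fix: Use a subquery for AVG and a HAVING MIN(...) filter so the condition holds for every row in the group

Corrected query:
SELECT major FROM students GROUP BY major HAVING MIN(gpa) > (SELECT AVG(gpa) FROM students)

Result:
(no rows)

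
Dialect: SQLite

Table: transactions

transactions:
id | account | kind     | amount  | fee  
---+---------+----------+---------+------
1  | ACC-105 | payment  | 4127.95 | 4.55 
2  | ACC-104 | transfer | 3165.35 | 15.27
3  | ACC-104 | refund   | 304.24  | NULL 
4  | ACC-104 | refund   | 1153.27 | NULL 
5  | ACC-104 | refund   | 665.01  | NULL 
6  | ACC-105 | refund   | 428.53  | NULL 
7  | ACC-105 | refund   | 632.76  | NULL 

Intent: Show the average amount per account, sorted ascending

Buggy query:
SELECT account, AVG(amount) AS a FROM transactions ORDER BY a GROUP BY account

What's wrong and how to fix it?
Bug: GROUP BY must precede ORDER BY

Fix: Move ORDER BY to the end, after GROUP BY

Corrected query:
SELECT account, AVG(amount) AS a FROM transactions GROUP BY account ORDER BY a

Result:
account | a          
--------+------------
ACC-104 | 1321.9675  
ACC-105 | 1729.746667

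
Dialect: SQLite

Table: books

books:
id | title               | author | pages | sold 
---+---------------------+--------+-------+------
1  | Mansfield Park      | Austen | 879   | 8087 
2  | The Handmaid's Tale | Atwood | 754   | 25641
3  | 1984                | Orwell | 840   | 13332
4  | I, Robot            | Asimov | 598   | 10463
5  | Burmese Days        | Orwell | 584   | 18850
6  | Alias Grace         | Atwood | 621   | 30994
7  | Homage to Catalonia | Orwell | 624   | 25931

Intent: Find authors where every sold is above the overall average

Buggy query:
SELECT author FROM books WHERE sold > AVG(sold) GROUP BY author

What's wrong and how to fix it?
Bug: WHERE evaluates per row before aggregation, so AVG() is unavailable

Fix: Compute the overall average in a scalar subquery and compare each group's MIN against it in HAVING

Corrected query:
SELECT author FROM books GROUP BY author HAVING MIN(sold) > (SELECT AVG(sold) FROM books)

Result:
author
------
Atwood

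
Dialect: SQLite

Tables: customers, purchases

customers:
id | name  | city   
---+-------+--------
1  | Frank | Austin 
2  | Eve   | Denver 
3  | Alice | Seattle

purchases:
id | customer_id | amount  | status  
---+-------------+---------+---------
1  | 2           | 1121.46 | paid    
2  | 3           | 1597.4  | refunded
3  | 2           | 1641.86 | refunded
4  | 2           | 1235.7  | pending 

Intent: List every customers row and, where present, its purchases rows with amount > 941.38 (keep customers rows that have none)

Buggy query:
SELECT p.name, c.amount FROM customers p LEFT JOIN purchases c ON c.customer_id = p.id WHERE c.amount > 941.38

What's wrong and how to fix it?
Bug: A WHERE condition on the right-hand table after LEFT JOIN drops unmatched parents

Fix: Put 'c.amount > 941.38' in the JOIN's ON clause instead of WHERE

Corrected query:
SELECT p.name, c.amount FROM customers p LEFT JOIN purchases c ON c.customer_id = p.id AND c.amount > 941.38

Result:
name  | amount 
------+--------
Frank | NULL   
Eve   | 1121.46
Eve   | 1235.7 
Eve   | 1641.86
Alice | 1597.4 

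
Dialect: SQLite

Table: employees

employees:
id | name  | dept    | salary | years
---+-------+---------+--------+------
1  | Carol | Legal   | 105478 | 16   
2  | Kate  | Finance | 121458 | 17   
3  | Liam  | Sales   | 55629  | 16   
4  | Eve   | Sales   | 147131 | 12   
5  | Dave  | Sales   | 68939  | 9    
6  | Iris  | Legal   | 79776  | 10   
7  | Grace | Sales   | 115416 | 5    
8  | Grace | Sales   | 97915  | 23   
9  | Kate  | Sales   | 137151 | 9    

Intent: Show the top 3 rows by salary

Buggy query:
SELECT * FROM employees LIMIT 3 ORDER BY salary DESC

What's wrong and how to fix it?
Bug: ORDER BY cannot follow LIMIT; LIMIT is the final clause

Fix: Swap the clauses: ORDER BY first, then LIMIT

Corrected query:
SELECT * FROM employees ORDER BY salary DESC LIMIT 3

Result:
id | name | dept    | salary | years
---+------+---------+--------+------
4  | Eve  | Sales   | 147131 | 12   
9  | Kate | Sales   | 137151 | 9    
2  | Kate | Finance | 121458 | 17   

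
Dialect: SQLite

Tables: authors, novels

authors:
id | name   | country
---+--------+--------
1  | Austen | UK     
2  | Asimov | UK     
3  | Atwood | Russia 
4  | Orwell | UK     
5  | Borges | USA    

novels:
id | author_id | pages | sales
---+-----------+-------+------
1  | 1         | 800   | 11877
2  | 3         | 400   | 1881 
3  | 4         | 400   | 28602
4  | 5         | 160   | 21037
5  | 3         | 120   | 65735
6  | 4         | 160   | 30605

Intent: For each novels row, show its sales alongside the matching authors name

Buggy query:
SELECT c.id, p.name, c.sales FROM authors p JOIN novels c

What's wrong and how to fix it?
Bug: JOIN with no ON clause produces a cartesian product; every novels row pairs with every authors row

Fix: Specify the join condition linking the foreign key to the parent id

Corrected query:
SELECT c.id, p.name, c.sales FROM authors p JOIN novels c ON c.author_id = p.id

Result:
id | name   | sales
---+--------+------
1  | Austen | 11877
2  | Atwood | 1881 
3  | Orwell | 28602
4  | Borges | 21037
5  | Atwood | 65735
6  | Orwell | 30605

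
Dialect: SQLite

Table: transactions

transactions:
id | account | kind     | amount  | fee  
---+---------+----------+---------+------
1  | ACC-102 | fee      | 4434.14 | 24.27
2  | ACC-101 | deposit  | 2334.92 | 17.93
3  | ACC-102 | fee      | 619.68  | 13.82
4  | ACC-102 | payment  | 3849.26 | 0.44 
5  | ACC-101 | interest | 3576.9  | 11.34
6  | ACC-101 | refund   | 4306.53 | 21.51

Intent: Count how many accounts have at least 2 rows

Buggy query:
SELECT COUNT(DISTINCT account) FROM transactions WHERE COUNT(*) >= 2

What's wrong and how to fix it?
Bug: COUNT(*) cannot appear in WHERE; the per-group count doesn't exist yet

Fix: Group first with HAVING COUNT(*) >= 2, then COUNT the resulting groups

Corrected query:
SELECT COUNT(*) FROM (SELECT account FROM transactions GROUP BY account HAVING COUNT(*) >= 2)

Result:
COUNT(*)
--------
2       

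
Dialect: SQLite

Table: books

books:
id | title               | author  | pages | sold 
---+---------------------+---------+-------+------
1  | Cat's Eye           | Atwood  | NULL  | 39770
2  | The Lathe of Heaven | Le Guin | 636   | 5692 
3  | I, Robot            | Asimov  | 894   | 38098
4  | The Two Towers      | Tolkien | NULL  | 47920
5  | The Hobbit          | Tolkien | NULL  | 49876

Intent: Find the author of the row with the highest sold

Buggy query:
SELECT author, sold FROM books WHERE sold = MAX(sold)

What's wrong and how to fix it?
Bug: MAX(sold) is an aggregate and cannot be used directly in WHERE

Fix: Wrap MAX in a scalar subquery so WHERE compares against a single value

Corrected query:
SELECT author, sold FROM books WHERE sold = (SELECT MAX(sold) FROM books)

Result:
author  | sold 
--------+------
Tolkien | 49876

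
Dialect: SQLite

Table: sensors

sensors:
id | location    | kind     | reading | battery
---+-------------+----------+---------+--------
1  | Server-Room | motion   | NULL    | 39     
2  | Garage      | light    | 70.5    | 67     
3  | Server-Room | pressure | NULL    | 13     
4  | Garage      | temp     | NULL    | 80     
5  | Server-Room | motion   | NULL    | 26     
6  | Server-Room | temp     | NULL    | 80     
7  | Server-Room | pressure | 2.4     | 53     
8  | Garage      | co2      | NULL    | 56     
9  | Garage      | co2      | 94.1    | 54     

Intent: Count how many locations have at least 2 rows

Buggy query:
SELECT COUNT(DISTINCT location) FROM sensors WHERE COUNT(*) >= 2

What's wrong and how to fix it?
Bug: WHERE filters individual rows, not groups, so a group-level COUNT is invalid there

Fix: Group first with HAVING COUNT(*) >= 2, then COUNT the resulting groups

Corrected query:
SELECT COUNT(*) FROM (SELECT location FROM sensors GROUP BY location HAVING COUNT(*) >= 2)

Result:
COUNT(*)
--------
2       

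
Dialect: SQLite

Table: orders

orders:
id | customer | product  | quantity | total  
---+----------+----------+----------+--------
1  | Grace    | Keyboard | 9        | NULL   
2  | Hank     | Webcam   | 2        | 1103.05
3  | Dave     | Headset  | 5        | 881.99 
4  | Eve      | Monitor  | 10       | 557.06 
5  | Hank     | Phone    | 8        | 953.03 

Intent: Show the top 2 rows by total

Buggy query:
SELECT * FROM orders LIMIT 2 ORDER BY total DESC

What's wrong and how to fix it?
Bug: LIMIT must come after ORDER BY

Fix: Sort with ORDER BY, then apply LIMIT

Corrected query:
SELECT * FROM orders ORDER BY total DESC LIMIT 2

Result:
id | customer | product | quantity | total  
---+----------+---------+----------+--------
2  | Hank     | Webcam  | 2        | 1103.05
5  | Hank     | Phone   | 8        | 953.03 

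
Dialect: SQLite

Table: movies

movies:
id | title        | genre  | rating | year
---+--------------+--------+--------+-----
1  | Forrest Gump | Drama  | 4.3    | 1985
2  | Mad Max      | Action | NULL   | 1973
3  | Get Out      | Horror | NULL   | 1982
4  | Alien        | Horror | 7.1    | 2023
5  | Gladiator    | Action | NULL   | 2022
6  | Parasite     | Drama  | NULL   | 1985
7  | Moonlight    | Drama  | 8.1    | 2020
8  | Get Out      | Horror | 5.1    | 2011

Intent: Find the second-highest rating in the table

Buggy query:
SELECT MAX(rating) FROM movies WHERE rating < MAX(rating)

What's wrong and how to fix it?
Bug: MAX(rating) on the right of the comparison is an aggregate-in-WHERE error

Fix: Put the inner MAX in a scalar subquery

Corrected query:
SELECT MAX(rating) FROM movies WHERE rating < (SELECT MAX(rating) FROM movies)

Result:
MAX(rating)
-----------
7.1        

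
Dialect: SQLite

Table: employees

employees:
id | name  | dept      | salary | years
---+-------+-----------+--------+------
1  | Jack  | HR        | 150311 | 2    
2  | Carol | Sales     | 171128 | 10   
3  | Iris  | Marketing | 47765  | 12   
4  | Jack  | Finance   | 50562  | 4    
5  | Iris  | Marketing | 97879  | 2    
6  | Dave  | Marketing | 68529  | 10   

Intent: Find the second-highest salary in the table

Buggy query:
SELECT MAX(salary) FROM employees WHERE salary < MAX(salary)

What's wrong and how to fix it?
Bug: MAX(salary) on the right of the comparison is an aggregate-in-WHERE error

Fix: Compute the overall MAX in a subquery, then take MAX of rows below it

Corrected query:
SELECT MAX(salary) FROM employees WHERE salary < (SELECT MAX(salary) FROM employees)

Result:
MAX(salary)
-----------
150311     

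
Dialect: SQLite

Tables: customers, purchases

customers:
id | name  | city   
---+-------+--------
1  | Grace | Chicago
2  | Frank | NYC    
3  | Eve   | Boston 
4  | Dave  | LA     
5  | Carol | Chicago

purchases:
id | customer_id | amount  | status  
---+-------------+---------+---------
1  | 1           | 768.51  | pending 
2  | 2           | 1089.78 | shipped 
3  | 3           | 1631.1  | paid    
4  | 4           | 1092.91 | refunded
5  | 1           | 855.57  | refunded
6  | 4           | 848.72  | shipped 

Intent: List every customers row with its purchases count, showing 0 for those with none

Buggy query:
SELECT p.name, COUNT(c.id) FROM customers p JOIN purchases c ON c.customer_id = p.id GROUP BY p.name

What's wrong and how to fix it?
Bug: INNER JOIN drops customers rows that have no matching purchases rows

Fix: Switch to LEFT JOIN to retain unmatched parent rows

Corrected query:
SELECT p.name, COUNT(c.id) FROM customers p LEFT JOIN purchases c ON c.customer_id = p.id GROUP BY p.name

Result:
name  | COUNT(c.id)
------+------------
Carol | 0          
Dave  | 2          
Eve   | 1          
Frank | 1          
Grace | 2          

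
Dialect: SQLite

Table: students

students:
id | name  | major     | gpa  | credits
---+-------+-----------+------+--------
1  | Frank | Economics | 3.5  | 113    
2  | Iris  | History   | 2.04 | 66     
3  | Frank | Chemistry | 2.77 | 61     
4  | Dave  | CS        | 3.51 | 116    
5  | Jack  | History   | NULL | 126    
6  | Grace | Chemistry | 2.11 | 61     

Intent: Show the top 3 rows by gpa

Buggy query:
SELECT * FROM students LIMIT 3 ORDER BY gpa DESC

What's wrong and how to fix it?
Bug: ORDER BY cannot follow LIMIT; LIMIT is the final clause

Fix: Sort with ORDER BY, then apply LIMIT

Corrected query:
SELECT * FROM students ORDER BY gpa DESC LIMIT 3

Result:
id | name  | major     | gpa  | credits
---+-------+-----------+------+--------
4  | Dave  | CS        | 3.51 | 116    
1  | Frank | Economics | 3.5  | 113    
3  | Frank | Chemistry | 2.77 | 61     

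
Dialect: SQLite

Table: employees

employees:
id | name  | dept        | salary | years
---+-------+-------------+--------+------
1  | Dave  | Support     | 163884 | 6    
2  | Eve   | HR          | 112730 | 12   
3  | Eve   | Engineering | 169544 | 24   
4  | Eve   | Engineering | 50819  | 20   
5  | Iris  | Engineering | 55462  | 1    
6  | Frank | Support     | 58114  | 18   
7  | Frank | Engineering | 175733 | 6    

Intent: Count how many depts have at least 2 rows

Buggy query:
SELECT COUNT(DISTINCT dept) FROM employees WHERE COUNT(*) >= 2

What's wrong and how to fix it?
Bug: WHERE filters individual rows, not groups, so a group-level COUNT is invalid there

Fix: Group first with HAVING COUNT(*) >= 2, then COUNT the resulting groups

Corrected query:
SELECT COUNT(*) FROM (SELECT dept FROM employees GROUP BY dept HAVING COUNT(*) >= 2)

Result:
COUNT(*)
--------
2       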